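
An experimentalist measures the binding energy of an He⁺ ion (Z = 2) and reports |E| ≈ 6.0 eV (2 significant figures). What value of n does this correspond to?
n = 3

The exact energy levels follow E_n = -13.6057 Z² / n² eV with Z = 2.

The measured value (-6.0 eV) is reported to only 2 significant figures, so we must test candidate n values and see which one matches to that precision.

Candidate energies:
  n = 1:  E = -13.6057 × 2² / 1² = -54.422800 eV
  n = 2:  E = -13.6057 × 2² / 2² = -13.605700 eV
  n = 3:  E = -13.6057 × 2² / 3² = -6.046978 eV  ← matches
  n = 4:  E = -13.6057 × 2² / 4² = -3.401425 eV
  n = 5:  E = -13.6057 × 2² / 5² = -2.176912 eV

Checking against the measurement of -6.0 eV (2 sig figs), only n = 3 agrees:
E_3 = -6.046978 eV, which rounds to -6.0 eV ✓

Therefore n = 3.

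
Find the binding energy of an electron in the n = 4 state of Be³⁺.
13.605700 eV

The ionization energy is the energy needed to remove the electron completely (n → ∞).

For a hydrogen-like ion with Z = 4, E_n = -13.6057 Z² / n² eV.

At n = 4: E_4 = -13.6057 × 4² / 4² = -13.605700000 eV
At n = ∞: E_∞ = 0 eV

Ionization energy = E_∞ - E_4 = 0 - (-13.605700000) = 13.605700000 eV
Ionization energy ≈ 13.605700 eV

This is also called the binding energy of the electron in state n = 4.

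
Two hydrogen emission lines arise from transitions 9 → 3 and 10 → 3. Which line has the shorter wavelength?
10 → 3

Calculate the energy for each transition:

Transition 9 → 3:
ΔE₁ = |E_3 - E_9| = |-13.6057/3² - (-13.6057/9²)|
ΔE₁ = |-1.51174444 - (-0.16797160)| = 1.34377 eV

Transition 10 → 3:
ΔE₂ = |E_3 - E_10| = |-13.6057/3² - (-13.6057/10²)|
ΔE₂ = |-1.51174444 - (-0.13605700)| = 1.37569 eV

Since 1.37569 eV > 1.34377 eV, the transition 10 → 3 emits the more energetic photon.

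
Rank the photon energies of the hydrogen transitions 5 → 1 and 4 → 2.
5 → 1

Calculate the energy for each transition:

Transition 5 → 1:
ΔE₁ = |E_1 - E_5| = |-13.6057/1² - (-13.6057/5²)|
ΔE₁ = |-13.60570000 - (-0.54422800)| = 13.06147 eV

Transition 4 → 2:
ΔE₂ = |E_2 - E_4| = |-13.6057/2² - (-13.6057/4²)|
ΔE₂ = |-3.40142500 - (-0.85035625)| = 2.55107 eV

Since 13.06147 eV > 2.55107 eV, the transition 5 → 1 emits the more energetic photon.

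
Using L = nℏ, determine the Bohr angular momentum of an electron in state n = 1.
1.05e-34 J·s (or 1ℏ)

In the Bohr model, angular momentum is quantized:
L = nℏ

where ℏ = h/(2π) = 1.0546e-34 J·s

For n = 1:
L = 1 × 1.0546e-34 J·s
L = 1.05e-34 J·s

This can also be written as L = 1ℏ.
The angular momentum is an integer multiple of the reduced Planck constant.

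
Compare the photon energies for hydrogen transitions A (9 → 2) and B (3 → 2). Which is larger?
9 → 2

Calculate the energy for each transition:

Transition 9 → 2:
ΔE₁ = |E_2 - E_9| = |-13.6057/2² - (-13.6057/9²)|
ΔE₁ = |-3.401425000 - (-0.167971605)| = 3.233453 eV

Transition 3 → 2:
ΔE₂ = |E_2 - E_3| = |-13.6057/2² - (-13.6057/3²)|
ΔE₂ = |-3.401425000 - (-1.511744444)| = 1.889681 eV

Since 3.233453 eV > 1.889681 eV, the transition 9 → 2 emits the more energetic photon.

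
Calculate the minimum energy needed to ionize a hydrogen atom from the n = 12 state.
0.0945 eV

The ionization energy is the energy needed to remove the electron completely (n → ∞).

For hydrogen, E_n = -13.6057 eV / n².

At n = 12: E_12 = -13.6057 / 12² = -0.0944840 eV
At n = ∞: E_∞ = 0 eV

Ionization energy = E_∞ - E_12 = 0 - (-0.0944840) = 0.0944840 eV
Ionization energy ≈ 0.0945 eV

This is also called the binding energy of the electron in state n = 12.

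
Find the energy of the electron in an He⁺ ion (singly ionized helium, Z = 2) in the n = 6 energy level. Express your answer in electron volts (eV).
-1.51 eV

The energy levels of a hydrogen-like atom are given by:
E_n = -13.6057 Z² / n² eV  (with Z = 2 for He⁺)

For n = 6:
E_6 = -13.6057 × 2² / 6²
E_6 = -13.6057 × 4 / 36
E_6 = -1.51 eV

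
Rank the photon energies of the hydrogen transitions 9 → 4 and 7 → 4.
9 → 4

Calculate the energy for each transition:

Transition 9 → 4:
ΔE₁ = |E_4 - E_9| = |-13.6057/4² - (-13.6057/9²)|
ΔE₁ = |-0.8503562500 - (-0.1679716049)| = 0.6823846 eV

Transition 7 → 4:
ΔE₂ = |E_4 - E_7| = |-13.6057/4² - (-13.6057/7²)|
ΔE₂ = |-0.8503562500 - (-0.2776673469)| = 0.5726889 eV

Since 0.6823846 eV > 0.5726889 eV, the transition 9 → 4 emits the more energetic photon.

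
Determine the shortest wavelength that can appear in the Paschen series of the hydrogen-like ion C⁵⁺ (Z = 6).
22.78163 nm

The series limit corresponds to the transition from n = ∞ to n = 3.
This is the highest energy (shortest wavelength) transition in the Paschen series.

E_∞ = 0 eV
E_3 = -13.6057 × 6² / 3² = -54.4228000 eV

Energy at series limit:
ΔE = E_∞ - E_3 = 0 - (-54.4228000) = 54.4228000 eV
λ = hc/E = 1239.84 eV·nm / 54.4228000 eV = 22.78163 nm

This energy equals the ionization energy from the n = 3 state of C⁵⁺.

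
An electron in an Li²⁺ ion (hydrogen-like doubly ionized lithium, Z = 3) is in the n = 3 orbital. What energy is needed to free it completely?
13.6057 eV

The ionization energy is the energy needed to remove the electron completely (n → ∞).

For a hydrogen-like ion with Z = 3, E_n = -13.6057 Z² / n² eV.

At n = 3: E_3 = -13.6057 × 3² / 3² = -13.6057000 eV
At n = ∞: E_∞ = 0 eV

Ionization energy = E_∞ - E_3 = 0 - (-13.6057000) = 13.6057000 eV
Ionization energy ≈ 13.6057 eV

This is also called the binding energy of the electron in state n = 3.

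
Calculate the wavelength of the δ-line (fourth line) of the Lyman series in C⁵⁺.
2.63676 nm

The lines of a series are numbered from the longest wavelength (smallest ΔE) outward; the fourth line is the transition from n = n_f + 4 to n_f.
The Lyman series has all transitions ending at n_f = 1.

For C⁵⁺ (Z = 6), the fourth line (δ-line) is the jump from n = 5 to n = 1:
E_5 = -13.6057 × 6² / 5² = -19.5922080 eV
E_1 = -13.6057 × 6² / 1² = -489.8052000 eV
ΔE = E_5 - E_1 = 470.2129920 eV

λ = hc/E = 1239.84 eV·nm / 470.2129920 eV
λ = 2.63676 nm

This is the δ-line of the Lyman series in C⁵⁺.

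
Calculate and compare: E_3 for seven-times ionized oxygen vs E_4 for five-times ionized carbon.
O⁷⁺ at n = 3 (E = -96.7516 eV)

Using E_n = -13.6057 Z² / n² eV:

O⁷⁺ (Z = 8) at n = 3:
E = -13.6057 × 8² / 3² = -13.6057 × 64 / 9 = -96.7516444 eV

C⁵⁺ (Z = 6) at n = 4:
E = -13.6057 × 6² / 4² = -13.6057 × 36 / 16 = -30.6128250 eV

Since -96.7516444 eV < -30.6128250 eV,
O⁷⁺ at n = 3 is more tightly bound (requires more energy to ionize).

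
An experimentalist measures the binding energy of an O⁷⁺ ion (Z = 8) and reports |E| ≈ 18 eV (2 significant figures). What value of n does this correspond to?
n = 7

The exact energy levels follow E_n = -13.6057 Z² / n² eV with Z = 8.

The measured value (-18 eV) is reported to only 2 significant figures, so we must test candidate n values and see which one matches to that precision.

Candidate energies:
  n = 5:  E = -13.6057 × 8² / 5² = -34.83059 eV
  n = 6:  E = -13.6057 × 8² / 6² = -24.18791 eV
  n = 7:  E = -13.6057 × 8² / 7² = -17.77071 eV  ← matches
  n = 8:  E = -13.6057 × 8² / 8² = -13.60570 eV
  n = 9:  E = -13.6057 × 8² / 9² = -10.75018 eV

Checking against the measurement of -18 eV (2 sig figs), only n = 7 agrees:
E_7 = -17.77071 eV, which rounds to -18 eV ✓

Therefore n = 7.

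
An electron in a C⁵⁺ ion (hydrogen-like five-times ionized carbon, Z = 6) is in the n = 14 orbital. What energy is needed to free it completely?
2.499006 eV

The ionization energy is the energy needed to remove the electron completely (n → ∞).

For a hydrogen-like ion with Z = 6, E_n = -13.6057 Z² / n² eV.

At n = 14: E_14 = -13.6057 × 6² / 14² = -2.499006122 eV
At n = ∞: E_∞ = 0 eV

Ionization energy = E_∞ - E_14 = 0 - (-2.499006122) = 2.499006122 eV
Ionization energy ≈ 2.499006 eV

This is also called the binding energy of the electron in state n = 14.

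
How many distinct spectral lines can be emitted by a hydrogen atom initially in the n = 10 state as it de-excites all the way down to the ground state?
45

The electron can occupy levels n = 1, 2, ..., 10 during de-excitation — that is m = 10 - 1 + 1 = 10 distinct levels.

The number of distinct spectral lines equals the number of ways to choose 2 of these m levels (each pair gives one possible emission transition):

Number of lines = m(m-1)/2 = 10×9/2 = 45

These correspond to all possible transitions between the 10 levels:
10 → 9, 10 → 8, 10 → 7, 10 → 6, 10 → 5, 10 → 4, 10 → 3, 10 → 2...

Each transition produces a photon with a unique energy (and thus wavelength). This count does not depend on Z.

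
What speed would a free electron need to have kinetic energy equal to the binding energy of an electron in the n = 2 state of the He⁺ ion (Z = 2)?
2.19e+06 m/s (or 0.729740% of c)

The binding energy at n = 2 for He⁺ is:
E_2 = -13.6057 × 2²/2² = -13.60570000 eV
|E_2| = 13.60570000 eV

Convert to Joules:
KE = 13.60570000 eV × (1.602177 × 10⁻¹⁹ J/eV) = 2.1799e-18 J

Using KE = ½mv²:
v = √(2·KE/m_e)
v = √(2 × 2.1799e-18 J / 9.10938 × 10⁻³¹ kg)
v = 2.19e+06 m/s

This is approximately 0.729740% the speed of light.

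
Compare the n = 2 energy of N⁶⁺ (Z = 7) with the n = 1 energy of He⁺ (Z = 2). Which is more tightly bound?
N⁶⁺ at n = 2 (E = -166.670 eV)

Using E_n = -13.6057 Z² / n² eV:

N⁶⁺ (Z = 7) at n = 2:
E = -13.6057 × 7² / 2² = -13.6057 × 49 / 4 = -166.669825 eV

He⁺ (Z = 2) at n = 1:
E = -13.6057 × 2² / 1² = -13.6057 × 4 / 1 = -54.422800 eV

Since -166.669825 eV < -54.422800 eV,
N⁶⁺ at n = 2 is more tightly bound (requires more energy to ionize).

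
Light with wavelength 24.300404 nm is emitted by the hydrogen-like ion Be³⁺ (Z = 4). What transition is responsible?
n = 8 → n = 2

First, find the photon energy from the wavelength (hc = 1239.84 eV·nm):
E = hc/λ = 1239.84 eV·nm / 24.300404 nm = 51.021374 eV

The energy levels of Be³⁺ satisfy E_n = -13.6057 × 4² / n² eV, so an emission n_i → n_f releases
ΔE = 13.6057 × 4² × (1/n_f² − 1/n_i²) eV.

Setting ΔE equal to the photon energy:
1/n_f² − 1/n_i² = 51.021374 / (13.6057 × 4²) = 0.23437500

Since 1/n_i² must be positive, we need 1/n_f² > 0.23437500, i.e. n_f ≤ 2. For each allowed n_f, solve n_i = (1/n_f² − 0.23437500)^(−1/2) and check whether it is a whole number:
  n_f = 1: 1/n_i² = 1.00000000 − 0.23437500 = 0.76562500 → n_i = 1.143  (not an integer) ✗
  n_f = 2: 1/n_i² = 0.25000000 − 0.23437500 = 0.01562500 → n_i = 8.000  → integer, n_i = 8 ✓

Only n_f = 2 gives an integer upper level, n_i = 8.

The transition is from n = 8 to n = 2 (emission).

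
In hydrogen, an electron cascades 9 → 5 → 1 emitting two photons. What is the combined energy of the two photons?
13.43773 eV

The energy levels of hydrogen are E_n = -13.6057 / n² eV.

First transition (9 → 5):
ΔE₁ = |E_5 - E_9|
ΔE₁ = |-0.54422800000 - (-0.16797160494)| = 0.37625640 eV

Second transition (5 → 1):
ΔE₂ = |E_1 - E_5|
ΔE₂ = |-13.60570000000 - (-0.54422800000)| = 13.06147200 eV

Total energy released:
E_total = ΔE₁ + ΔE₂ = 0.37625640 + 13.06147200 = 13.43773 eV

Note: This equals the direct transition 9 → 1: 13.43773 eV ✓
Energy is conserved regardless of the path taken.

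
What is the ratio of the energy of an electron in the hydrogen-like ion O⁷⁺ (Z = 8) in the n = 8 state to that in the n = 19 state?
5.640625

Using E_n = -13.6057 Z² / n² eV with Z = 8:

E_8 = -13.6057 × 8² / 8² = -870.7648 / 64 = -13.60570000000 eV
E_19 = -13.6057 × 8² / 19² = -870.7648 / 361 = -2.41209085873 eV

The ratio is:
E_8/E_19 = (-13.60570000000) / (-2.41209085873)
E_8/E_19 = (-870.7648/64) / (-870.7648/361)
E_8/E_19 = 361/64
E_8/E_19 = 5.640625
(Note: the Z² factors cancel in the ratio.)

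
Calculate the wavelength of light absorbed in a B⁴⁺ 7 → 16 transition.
220.88715 nm

First, find the transition energy using E_n = -13.6057 Z² / n² eV:
E_7 = -13.6057 × 5² / 7² = -6.941683673 eV
E_16 = -13.6057 × 5² / 16² = -1.328681641 eV

Photon energy: |ΔE| = |E_16 - E_7| = 5.613002032 eV

Convert to wavelength using E = hc/λ with hc = 1239.84 eV·nm:
λ = hc/E = 1239.84 eV·nm / 5.613002032 eV
λ = 220.88715 nm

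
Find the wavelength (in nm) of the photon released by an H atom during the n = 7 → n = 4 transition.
2164.94504 nm

First, find the transition energy using E_n = -13.6057 / n² eV:
E_7 = -13.6057 / 7² = -0.27766734694 eV
E_4 = -13.6057 / 4² = -0.85035625000 eV

Photon energy: |ΔE| = |E_4 - E_7| = 0.57268890306 eV

Convert to wavelength using E = hc/λ with hc = 1239.84 eV·nm:
λ = hc/E = 1239.84 eV·nm / 0.57268890306 eV
λ = 2164.94504 nm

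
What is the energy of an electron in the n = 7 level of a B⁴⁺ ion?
-6.94 eV

For hydrogen-like ions, the energy levels scale with Z²:
E_n = -13.6057 Z² / n² eV

For B⁴⁺ (Z = 5) at n = 7:
E_7 = -13.6057 × 5² / 7²
E_7 = -13.6057 × 25 / 49
E_7 = -340.1425 / 49
E_7 = -6.94 eV

The energy is 25 times more negative than hydrogen at the same n due to the stronger nuclear charge.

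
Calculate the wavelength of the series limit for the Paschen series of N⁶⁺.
16.74 nm

The series limit corresponds to the transition from n = ∞ to n = 3.
This is the highest energy (shortest wavelength) transition in the Paschen series.

E_∞ = 0 eV
E_3 = -13.6057 × 7² / 3² = -74.0755 eV

Energy at series limit:
ΔE = E_∞ - E_3 = 0 - (-74.0755) = 74.0755 eV
λ = hc/E = 1239.84 eV·nm / 74.0755 eV = 16.74 nm

This energy equals the ionization energy from the n = 3 state of N⁶⁺.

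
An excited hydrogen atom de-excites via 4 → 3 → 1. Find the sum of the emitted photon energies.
12.75534 eV

The energy levels of hydrogen are E_n = -13.6057 / n² eV.

First transition (4 → 3):
ΔE₁ = |E_3 - E_4|
ΔE₁ = |-1.51174444444 - (-0.85035625000)| = 0.66138819 eV

Second transition (3 → 1):
ΔE₂ = |E_1 - E_3|
ΔE₂ = |-13.60570000000 - (-1.51174444444)| = 12.09395556 eV

Total energy released:
E_total = ΔE₁ + ΔE₂ = 0.66138819 + 12.09395556 = 12.75534 eV

Note: This equals the direct transition 4 → 1: 12.75534 eV ✓
Energy is conserved regardless of the path taken.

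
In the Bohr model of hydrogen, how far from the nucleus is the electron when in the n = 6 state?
1.9050 nm (or 19.0504 Å)

The Bohr radius formula is:
r_n = n² a₀ / Z

where a₀ = 0.0529177 nm is the Bohr radius.

For H (Z = 1) at n = 6:
r_6 = 6² × 0.0529177 nm / 1
r_6 = 36 × 0.0529177 nm / 1
r_6 = 1.90504 nm / 1
r_6 = 1.9050 nm

The electron orbits at approximately 1.9050 nm from the nucleus.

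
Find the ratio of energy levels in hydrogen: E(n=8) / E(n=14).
3.0625

Using E_n = -13.6057 Z² / n² eV with Z = 1:

E_8 = -13.6057 / 8² = -13.6057 / 64 = -0.212589063 eV
E_14 = -13.6057 / 14² = -13.6057 / 196 = -0.069416837 eV

The ratio is:
E_8/E_14 = (-0.212589063) / (-0.069416837)
E_8/E_14 = (-13.6057/64) / (-13.6057/196)
E_8/E_14 = 196/64
E_8/E_14 = 3.0625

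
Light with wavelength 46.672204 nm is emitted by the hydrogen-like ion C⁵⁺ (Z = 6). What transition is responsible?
n = 11 → n = 4

First, find the photon energy from the wavelength (hc = 1239.84 eV·nm):
E = hc/λ = 1239.84 eV·nm / 46.672204 nm = 26.564848 eV

The energy levels of C⁵⁺ satisfy E_n = -13.6057 × 6² / n² eV, so an emission n_i → n_f releases
ΔE = 13.6057 × 6² × (1/n_f² − 1/n_i²) eV.

Setting ΔE equal to the photon energy:
1/n_f² − 1/n_i² = 26.564848 / (13.6057 × 6²) = 0.054235537

Since 1/n_i² must be positive, we need 1/n_f² > 0.054235537, i.e. n_f ≤ 4. For each allowed n_f, solve n_i = (1/n_f² − 0.054235537)^(−1/2) and check whether it is a whole number:
  n_f = 1: 1/n_i² = 1.000000000 − 0.054235537 = 0.945764463 → n_i = 1.028  (not an integer) ✗
  n_f = 2: 1/n_i² = 0.250000000 − 0.054235537 = 0.195764463 → n_i = 2.260  (not an integer) ✗
  n_f = 3: 1/n_i² = 0.111111111 − 0.054235537 = 0.056875574 → n_i = 4.193  (not an integer) ✗
  n_f = 4: 1/n_i² = 0.062500000 − 0.054235537 = 0.008264463 → n_i = 11.000  → integer, n_i = 11 ✓

Only n_f = 4 gives an integer upper level, n_i = 11.

The transition is from n = 11 to n = 4 (emission).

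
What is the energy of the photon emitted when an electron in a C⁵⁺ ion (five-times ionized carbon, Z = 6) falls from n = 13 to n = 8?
4.75495 eV

The energy levels are E_n = -13.6057 Z² eV / n².

Energy at n = 13: E_13 = -13.6057 × 6² / 13² = -2.89825562 eV
Energy at n = 8: E_8 = -13.6057 × 6² / 8² = -7.65320625 eV

For emission (electron falling to lower state), the photon energy is:
E_photon = E_13 - E_8 = |-2.89825562 - (-7.65320625)|
E_photon = 4.75495 eV

This energy is carried away by the emitted photon.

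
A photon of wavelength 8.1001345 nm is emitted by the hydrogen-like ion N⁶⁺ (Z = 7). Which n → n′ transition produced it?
n = 7 → n = 2

First, find the photon energy from the wavelength (hc = 1239.84 eV·nm):
E = hc/λ = 1239.84 eV·nm / 8.1001345 nm = 153.06413 eV

The energy levels of N⁶⁺ satisfy E_n = -13.6057 × 7² / n² eV, so an emission n_i → n_f releases
ΔE = 13.6057 × 7² × (1/n_f² − 1/n_i²) eV.

Setting ΔE equal to the photon energy:
1/n_f² − 1/n_i² = 153.06413 / (13.6057 × 7²) = 0.22959184

Since 1/n_i² must be positive, we need 1/n_f² > 0.22959184, i.e. n_f ≤ 2. For each allowed n_f, solve n_i = (1/n_f² − 0.22959184)^(−1/2) and check whether it is a whole number:
  n_f = 1: 1/n_i² = 1.00000000 − 0.22959184 = 0.77040816 → n_i = 1.139  (not an integer) ✗
  n_f = 2: 1/n_i² = 0.25000000 − 0.22959184 = 0.02040816 → n_i = 7.000  → integer, n_i = 7 ✓

Only n_f = 2 gives an integer upper level, n_i = 7.

The transition is from n = 7 to n = 2 (emission).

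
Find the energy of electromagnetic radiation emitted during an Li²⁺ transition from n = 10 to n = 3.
12.38 eV

The energy levels are E_n = -13.6057 Z² eV / n².

Energy at n = 10: E_10 = -13.6057 × 3² / 10² = -1.22451 eV
Energy at n = 3: E_3 = -13.6057 × 3² / 3² = -13.60570 eV

For emission (electron falling to lower state), the photon energy is:
E_photon = E_10 - E_3 = |-1.22451 - (-13.60570)|
E_photon = 12.38 eV

This energy is carried away by the emitted photon.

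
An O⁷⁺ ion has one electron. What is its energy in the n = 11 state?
-7.19640 eV

For hydrogen-like ions, the energy levels scale with Z²:
E_n = -13.6057 Z² / n² eV

For O⁷⁺ (Z = 8) at n = 11:
E_11 = -13.6057 × 8² / 11²
E_11 = -13.6057 × 64 / 121
E_11 = -870.7648 / 121
E_11 = -7.19640 eV

The energy is 64 times more negative than hydrogen at the same n due to the stronger nuclear charge.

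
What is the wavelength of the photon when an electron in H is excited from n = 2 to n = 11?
376.9678 nm

First, find the transition energy using E_n = -13.6057 / n² eV:
E_2 = -13.6057 / 2² = -3.40142500 eV
E_11 = -13.6057 / 11² = -0.11244380 eV

Photon energy: |ΔE| = |E_11 - E_2| = 3.28898120 eV

Convert to wavelength using E = hc/λ with hc = 1239.84 eV·nm:
λ = hc/E = 1239.84 eV·nm / 3.28898120 eV
λ = 376.9678 nm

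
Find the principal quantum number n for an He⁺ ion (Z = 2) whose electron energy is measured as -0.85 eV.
n = 8

The exact energy levels follow E_n = -13.6057 Z² / n² eV with Z = 2.

The measured value (-0.85 eV) is reported to only 2 significant figures, so we must test candidate n values and see which one matches to that precision.

Candidate energies:
  n = 6:  E = -13.6057 × 2² / 6² = -1.51174 eV
  n = 7:  E = -13.6057 × 2² / 7² = -1.11067 eV
  n = 8:  E = -13.6057 × 2² / 8² = -0.85036 eV  ← matches
  n = 9:  E = -13.6057 × 2² / 9² = -0.67189 eV
  n = 10:  E = -13.6057 × 2² / 10² = -0.54423 eV

Checking against the measurement of -0.85 eV (2 sig figs), only n = 8 agrees:
E_8 = -0.85036 eV, which rounds to -0.85 eV ✓

Therefore n = 8.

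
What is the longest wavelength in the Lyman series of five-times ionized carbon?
3.38 nm

The longest wavelength corresponds to the smallest energy transition in the series.
The Lyman series has all transitions ending at n_f = 1.

For C⁵⁺ (Z = 6), the first line (α-line) is the jump from n = 2 to n = 1:
E_2 = -13.6057 × 6² / 2² = -122.4513 eV
E_1 = -13.6057 × 6² / 1² = -489.8052 eV
ΔE = E_2 - E_1 = 367.3539 eV

λ = hc/E = 1239.84 eV·nm / 367.3539 eV
λ = 3.38 nm

This is the α-line of the Lyman series in C⁵⁺.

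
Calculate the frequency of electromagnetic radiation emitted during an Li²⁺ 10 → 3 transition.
2.994e+15 Hz

First, find the transition energy:
E_10 = -13.6057 × 3² / 10² = -1.22451 eV
E_3 = -13.6057 × 3² / 3² = -13.60570 eV
|ΔE| = |E_3 - E_10| = 12.38119 eV

Convert to Joules: E = 12.38119 eV × (1.602177 × 10⁻¹⁹ J/eV) = 1.98369e-18 J

Using E = hf:
f = E/h = 1.98369e-18 J / (6.62607 × 10⁻³⁴ J·s)
f = 2.994e+15 Hz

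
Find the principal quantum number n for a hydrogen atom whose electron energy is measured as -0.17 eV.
n = 9

The exact energy levels follow E_n = -13.6057 eV / n².

The measured value (-0.17 eV) is reported to only 2 significant figures, so we must test candidate n values and see which one matches to that precision.

Candidate energies:
  n = 7:  E = -13.6057/7² = -0.27767 eV
  n = 8:  E = -13.6057/8² = -0.21259 eV
  n = 9:  E = -13.6057/9² = -0.16797 eV  ← matches
  n = 10:  E = -13.6057/10² = -0.13606 eV
  n = 11:  E = -13.6057/11² = -0.11244 eV

Checking against the measurement of -0.17 eV (2 sig figs), only n = 9 agrees:
E_9 = -0.16797 eV, which rounds to -0.17 eV ✓

Therefore n = 9.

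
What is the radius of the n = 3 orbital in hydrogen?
0.4763 nm (or 4.7626 Å)

The Bohr radius formula is:
r_n = n² a₀ / Z

where a₀ = 0.0529177 nm is the Bohr radius.

For H (Z = 1) at n = 3:
r_3 = 3² × 0.0529177 nm / 1
r_3 = 9 × 0.0529177 nm / 1
r_3 = 0.47626 nm / 1
r_3 = 0.4763 nm

The electron orbits at approximately 0.4763 nm from the nucleus.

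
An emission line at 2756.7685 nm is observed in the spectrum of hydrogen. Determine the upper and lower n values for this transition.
n = 12 → n = 5

First, find the photon energy from the wavelength (hc = 1239.84 eV·nm):
E = hc/λ = 1239.84 eV·nm / 2756.7685 nm = 0.44974397 eV

The energy levels of hydrogen satisfy E_n = -13.6057 / n² eV, so an emission n_i → n_f releases
ΔE = 13.6057 × (1/n_f² − 1/n_i²) eV.

Setting ΔE equal to the photon energy:
1/n_f² − 1/n_i² = 0.44974397 / 13.6057 = 0.033055555

Since 1/n_i² must be positive, we need 1/n_f² > 0.033055555, i.e. n_f ≤ 5. For each allowed n_f, solve n_i = (1/n_f² − 0.033055555)^(−1/2) and check whether it is a whole number:
  n_f = 1: 1/n_i² = 1.000000000 − 0.033055555 = 0.966944445 → n_i = 1.017  (not an integer) ✗
  n_f = 2: 1/n_i² = 0.250000000 − 0.033055555 = 0.216944445 → n_i = 2.147  (not an integer) ✗
  n_f = 3: 1/n_i² = 0.111111111 − 0.033055555 = 0.078055556 → n_i = 3.579  (not an integer) ✗
  n_f = 4: 1/n_i² = 0.062500000 − 0.033055555 = 0.029444445 → n_i = 5.828  (not an integer) ✗
  n_f = 5: 1/n_i² = 0.040000000 − 0.033055555 = 0.006944445 → n_i = 12.000  → integer, n_i = 12 ✓

Only n_f = 5 gives an integer upper level, n_i = 12.

The transition is from n = 12 to n = 5 (emission).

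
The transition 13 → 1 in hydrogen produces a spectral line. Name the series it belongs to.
Lyman series

The spectral series in hydrogen are named based on the final (lower) energy level:
- Lyman series: n_final = 1 (ultraviolet)
- Balmer series: n_final = 2 (visible/near-UV)
- Paschen series: n_final = 3 (infrared)
- Brackett series: n_final = 4 (infrared)
- Pfund series: n_final = 5 (far infrared)

Since this transition ends at n = 1, it belongs to the Lyman series.

For reference, this 13 → 1 line has photon energy
ΔE = 13.6057 eV × (1/1² - 1/13²) = 13.5251929 eV,
corresponding to wavelength λ = hc/ΔE = 1239.84 eV·nm / 13.5251929 eV = 91.66893 nm in the ultraviolet region.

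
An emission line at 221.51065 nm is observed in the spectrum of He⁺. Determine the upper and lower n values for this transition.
n = 11 → n = 3

First, find the photon energy from the wavelength (hc = 1239.84 eV·nm):
E = hc/λ = 1239.84 eV·nm / 221.51065 nm = 5.5972027 eV

The energy levels of He⁺ satisfy E_n = -13.6057 × 2² / n² eV, so an emission n_i → n_f releases
ΔE = 13.6057 × 2² × (1/n_f² − 1/n_i²) eV.

Setting ΔE equal to the photon energy:
1/n_f² − 1/n_i² = 5.5972027 / (13.6057 × 2²) = 0.10284665

Since 1/n_i² must be positive, we need 1/n_f² > 0.10284665, i.e. n_f ≤ 3. For each allowed n_f, solve n_i = (1/n_f² − 0.10284665)^(−1/2) and check whether it is a whole number:
  n_f = 1: 1/n_i² = 1.00000000 − 0.10284665 = 0.89715335 → n_i = 1.056  (not an integer) ✗
  n_f = 2: 1/n_i² = 0.25000000 − 0.10284665 = 0.14715335 → n_i = 2.607  (not an integer) ✗
  n_f = 3: 1/n_i² = 0.11111111 − 0.10284665 = 0.00826446 → n_i = 11.000  → integer, n_i = 11 ✓

Only n_f = 3 gives an integer upper level, n_i = 11.

The transition is from n = 11 to n = 3 (emission).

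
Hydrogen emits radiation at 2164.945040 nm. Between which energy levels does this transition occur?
n = 7 → n = 4

First, find the photon energy from the wavelength (hc = 1239.84 eV·nm):
E = hc/λ = 1239.84 eV·nm / 2164.945040 nm = 0.57268890 eV

The energy levels of hydrogen satisfy E_n = -13.6057 / n² eV, so an emission n_i → n_f releases
ΔE = 13.6057 × (1/n_f² − 1/n_i²) eV.

Setting ΔE equal to the photon energy:
1/n_f² − 1/n_i² = 0.57268890 / 13.6057 = 0.042091837

Since 1/n_i² must be positive, we need 1/n_f² > 0.042091837, i.e. n_f ≤ 4. For each allowed n_f, solve n_i = (1/n_f² − 0.042091837)^(−1/2) and check whether it is a whole number:
  n_f = 1: 1/n_i² = 1.000000000 − 0.042091837 = 0.957908163 → n_i = 1.022  (not an integer) ✗
  n_f = 2: 1/n_i² = 0.250000000 − 0.042091837 = 0.207908163 → n_i = 2.193  (not an integer) ✗
  n_f = 3: 1/n_i² = 0.111111111 − 0.042091837 = 0.069019274 → n_i = 3.806  (not an integer) ✗
  n_f = 4: 1/n_i² = 0.062500000 − 0.042091837 = 0.020408163 → n_i = 7.000  → integer, n_i = 7 ✓

Only n_f = 4 gives an integer upper level, n_i = 7.

The transition is from n = 7 to n = 4 (emission).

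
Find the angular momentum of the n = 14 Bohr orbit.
1.47640e-33 J·s (or 14ℏ)

In the Bohr model, angular momentum is quantized:
L = nℏ

where ℏ = h/(2π) = 1.0545718e-34 J·s

For n = 14:
L = 14 × 1.0545718e-34 J·s
L = 1.47640e-33 J·s

This can also be written as L = 14ℏ.
The angular momentum is an integer multiple of the reduced Planck constant.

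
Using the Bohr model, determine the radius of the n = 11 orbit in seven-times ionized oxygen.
0.8004 nm (or 8.0038 Å)

The Bohr radius formula is:
r_n = n² a₀ / Z

where a₀ = 0.0529177 nm is the Bohr radius.

For O⁷⁺ (Z = 8) at n = 11:
r_11 = 11² × 0.0529177 nm / 8
r_11 = 121 × 0.0529177 nm / 8
r_11 = 6.40304 nm / 8
r_11 = 0.8004 nm

The electron orbits at approximately 0.8004 nm from the nucleus.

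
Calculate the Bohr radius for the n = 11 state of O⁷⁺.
0.8004 nm (or 8.0038 Å)

The Bohr radius formula is:
r_n = n² a₀ / Z

where a₀ = 0.0529177 nm is the Bohr radius.

For O⁷⁺ (Z = 8) at n = 11:
r_11 = 11² × 0.0529177 nm / 8
r_11 = 121 × 0.0529177 nm / 8
r_11 = 6.40304 nm / 8
r_11 = 0.8004 nm

The electron orbits at approximately 0.8004 nm from the nucleus.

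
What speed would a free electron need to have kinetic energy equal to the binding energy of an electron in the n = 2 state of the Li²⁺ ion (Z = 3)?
3.28e+06 m/s (or 1.09% of c)

The binding energy at n = 2 for Li²⁺ is:
E_2 = -13.6057 × 3²/2² = -30.6128 eV
|E_2| = 30.6128 eV

Convert to Joules:
KE = 30.6128 eV × (1.602177 × 10⁻¹⁹ J/eV) = 4.9047e-18 J

Using KE = ½mv²:
v = √(2·KE/m_e)
v = √(2 × 4.9047e-18 J / 9.10938 × 10⁻³¹ kg)
v = 3.28e+06 m/s

This is approximately 1.09% the speed of light.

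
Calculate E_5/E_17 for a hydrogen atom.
11.560

Using E_n = -13.6057 Z² / n² eV with Z = 1:

E_5 = -13.6057 / 5² = -13.6057 / 25 = -0.544228000 eV
E_17 = -13.6057 / 17² = -13.6057 / 289 = -0.047078547 eV

The ratio is:
E_5/E_17 = (-0.544228000) / (-0.047078547)
E_5/E_17 = (-13.6057/25) / (-13.6057/289)
E_5/E_17 = 289/25
E_5/E_17 = 11.560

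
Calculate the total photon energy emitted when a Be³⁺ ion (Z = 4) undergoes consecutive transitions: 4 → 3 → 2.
40.817100 eV

The energy levels of Be³⁺ are E_n = -13.6057 × 4² / n² eV.

First transition (4 → 3):
ΔE₁ = |E_3 - E_4|
ΔE₁ = |-24.187911111111 - (-13.605700000000)| = 10.582211111 eV

Second transition (3 → 2):
ΔE₂ = |E_2 - E_3|
ΔE₂ = |-54.422800000000 - (-24.187911111111)| = 30.234888889 eV

Total energy released:
E_total = ΔE₁ + ΔE₂ = 10.582211111 + 30.234888889 = 40.817100 eV

Note: This equals the direct transition 4 → 2: 40.817100 eV ✓
Energy is conserved regardless of the path taken.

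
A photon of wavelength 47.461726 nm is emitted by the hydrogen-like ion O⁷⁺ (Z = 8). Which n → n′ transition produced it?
n = 10 → n = 5

First, find the photon energy from the wavelength (hc = 1239.84 eV·nm):
E = hc/λ = 1239.84 eV·nm / 47.461726 nm = 26.122944 eV

The energy levels of O⁷⁺ satisfy E_n = -13.6057 × 8² / n² eV, so an emission n_i → n_f releases
ΔE = 13.6057 × 8² × (1/n_f² − 1/n_i²) eV.

Setting ΔE equal to the photon energy:
1/n_f² − 1/n_i² = 26.122944 / (13.6057 × 8²) = 0.030000000

Since 1/n_i² must be positive, we need 1/n_f² > 0.030000000, i.e. n_f ≤ 5. For each allowed n_f, solve n_i = (1/n_f² − 0.030000000)^(−1/2) and check whether it is a whole number:
  n_f = 1: 1/n_i² = 1.000000000 − 0.030000000 = 0.970000000 → n_i = 1.015  (not an integer) ✗
  n_f = 2: 1/n_i² = 0.250000000 − 0.030000000 = 0.220000000 → n_i = 2.132  (not an integer) ✗
  n_f = 3: 1/n_i² = 0.111111111 − 0.030000000 = 0.081111111 → n_i = 3.511  (not an integer) ✗
  n_f = 4: 1/n_i² = 0.062500000 − 0.030000000 = 0.032500000 → n_i = 5.547  (not an integer) ✗
  n_f = 5: 1/n_i² = 0.040000000 − 0.030000000 = 0.010000000 → n_i = 10.000  → integer, n_i = 10 ✓

Only n_f = 5 gives an integer upper level, n_i = 10.

The transition is from n = 10 to n = 5 (emission).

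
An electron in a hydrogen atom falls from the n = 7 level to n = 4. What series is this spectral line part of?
Brackett series

The spectral series in hydrogen are named based on the final (lower) energy level:
- Lyman series: n_final = 1 (ultraviolet)
- Balmer series: n_final = 2 (visible/near-UV)
- Paschen series: n_final = 3 (infrared)
- Brackett series: n_final = 4 (infrared)
- Pfund series: n_final = 5 (far infrared)

Since this transition ends at n = 4, it belongs to the Brackett series.

For reference, this 7 → 4 line has photon energy
ΔE = 13.6057 eV × (1/4² - 1/7²) = 0.57268890306 eV,
corresponding to wavelength λ = hc/ΔE = 1239.84 eV·nm / 0.57268890306 eV = 2164.94504 nm in the infrared region.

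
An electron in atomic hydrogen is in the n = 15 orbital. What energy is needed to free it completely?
0.06 eV

The ionization energy is the energy needed to remove the electron completely (n → ∞).

For hydrogen, E_n = -13.6057 eV / n².

At n = 15: E_15 = -13.6057 / 15² = -0.06047 eV
At n = ∞: E_∞ = 0 eV

Ionization energy = E_∞ - E_15 = 0 - (-0.06047) = 0.06047 eV
Ionization energy ≈ 0.06 eV

This is also called the binding energy of the electron in state n = 15.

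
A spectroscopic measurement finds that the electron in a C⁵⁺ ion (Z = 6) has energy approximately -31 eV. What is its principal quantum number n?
n = 4

The exact energy levels follow E_n = -13.6057 Z² / n² eV with Z = 6.

The measured value (-31 eV) is reported to only 2 significant figures, so we must test candidate n values and see which one matches to that precision.

Candidate energies:
  n = 2:  E = -13.6057 × 6² / 2² = -122.451300 eV
  n = 3:  E = -13.6057 × 6² / 3² = -54.422800 eV
  n = 4:  E = -13.6057 × 6² / 4² = -30.612825 eV  ← matches
  n = 5:  E = -13.6057 × 6² / 5² = -19.592208 eV
  n = 6:  E = -13.6057 × 6² / 6² = -13.605700 eV

Checking against the measurement of -31 eV (2 sig figs), only n = 4 agrees:
E_4 = -30.612825 eV, which rounds to -31 eV ✓

Therefore n = 4.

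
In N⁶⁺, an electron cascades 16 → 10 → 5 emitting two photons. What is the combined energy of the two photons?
24.062956 eV

The energy levels of N⁶⁺ are E_n = -13.6057 × 7² / n² eV.

First transition (16 → 10):
ΔE₁ = |E_10 - E_16|
ΔE₁ = |-6.666793000000 - (-2.604216015625)| = 4.062576984 eV

Second transition (10 → 5):
ΔE₂ = |E_5 - E_10|
ΔE₂ = |-26.667172000000 - (-6.666793000000)| = 20.000379000 eV

Total energy released:
E_total = ΔE₁ + ΔE₂ = 4.062576984 + 20.000379000 = 24.062956 eV

Note: This equals the direct transition 16 → 5: 24.062956 eV ✓
Energy is conserved regardless of the path taken.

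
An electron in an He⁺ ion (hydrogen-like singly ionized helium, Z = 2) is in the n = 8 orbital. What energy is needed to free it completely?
0.850356 eV

The ionization energy is the energy needed to remove the electron completely (n → ∞).

For a hydrogen-like ion with Z = 2, E_n = -13.6057 Z² / n² eV.

At n = 8: E_8 = -13.6057 × 2² / 8² = -0.850356250 eV
At n = ∞: E_∞ = 0 eV

Ionization energy = E_∞ - E_8 = 0 - (-0.850356250) = 0.850356250 eV
Ionization energy ≈ 0.850356 eV

This is also called the binding energy of the electron in state n = 8.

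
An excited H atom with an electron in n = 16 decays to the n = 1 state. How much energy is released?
13.55 eV

The energy levels are E_n = -13.6057 eV / n².

Energy at n = 16: E_16 = -13.6057 / 16² = -0.05315 eV
Energy at n = 1: E_1 = -13.6057 / 1² = -13.60570 eV

For emission (electron falling to lower state), the photon energy is:
E_photon = E_16 - E_1 = |-0.05315 - (-13.60570)|
E_photon = 13.55 eV

This energy is carried away by the emitted photon.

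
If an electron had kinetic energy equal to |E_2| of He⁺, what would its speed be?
2.1877e+06 m/s (or 0.73% of c)

The binding energy at n = 2 for He⁺ is:
E_2 = -13.6057 × 2²/2² = -13.605700 eV
|E_2| = 13.605700 eV

Convert to Joules:
KE = 13.605700 eV × (1.602177 × 10⁻¹⁹ J/eV) = 2.179874e-18 J

Using KE = ½mv²:
v = √(2·KE/m_e)
v = √(2 × 2.179874e-18 J / 9.10938 × 10⁻³¹ kg)
v = 2.1877e+06 m/s

This is approximately 0.73% the speed of light.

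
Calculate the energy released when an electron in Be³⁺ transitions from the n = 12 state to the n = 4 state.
12.0940 eV

The energy levels are E_n = -13.6057 Z² eV / n².

Energy at n = 12: E_12 = -13.6057 × 4² / 12² = -1.5117444 eV
Energy at n = 4: E_4 = -13.6057 × 4² / 4² = -13.6057000 eV

For emission (electron falling to lower state), the photon energy is:
E_photon = E_12 - E_4 = |-1.5117444 - (-13.6057000)|
E_photon = 12.0940 eV

This energy is carried away by the emitted photon.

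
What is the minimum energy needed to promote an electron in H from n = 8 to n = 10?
0.07653 eV

The energy levels of a hydrogen-like atom are E_n = -13.6057 eV / n².

Energy at n = 8: E_8 = -13.6057 / 8² = -0.21258906 eV
Energy at n = 10: E_10 = -13.6057 / 10² = -0.13605700 eV

The excitation energy is the difference:
ΔE = E_10 - E_8
ΔE = -0.13605700 - (-0.21258906)
ΔE = 0.07653 eV

Since this is positive, energy must be absorbed (photon absorption).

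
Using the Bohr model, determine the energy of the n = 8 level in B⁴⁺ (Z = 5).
-5.31 eV

For hydrogen-like ions, the energy levels scale with Z²:
E_n = -13.6057 Z² / n² eV

For B⁴⁺ (Z = 5) at n = 8:
E_8 = -13.6057 × 5² / 8²
E_8 = -13.6057 × 25 / 64
E_8 = -340.1425 / 64
E_8 = -5.31 eV

The energy is 25 times more negative than hydrogen at the same n due to the stronger nuclear charge.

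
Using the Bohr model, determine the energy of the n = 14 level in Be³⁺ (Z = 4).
-1.11 eV

For hydrogen-like ions, the energy levels scale with Z²:
E_n = -13.6057 Z² / n² eV

For Be³⁺ (Z = 4) at n = 14:
E_14 = -13.6057 × 4² / 14²
E_14 = -13.6057 × 16 / 196
E_14 = -217.6912 / 196
E_14 = -1.11 eV

The energy is 16 times more negative than hydrogen at the same n due to the stronger nuclear charge.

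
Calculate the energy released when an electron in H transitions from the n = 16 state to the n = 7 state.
0.22452 eV

The energy levels are E_n = -13.6057 eV / n².

Energy at n = 16: E_16 = -13.6057 / 16² = -0.05314727 eV
Energy at n = 7: E_7 = -13.6057 / 7² = -0.27766735 eV

For emission (electron falling to lower state), the photon energy is:
E_photon = E_16 - E_7 = |-0.05314727 - (-0.27766735)|
E_photon = 0.22452 eV

This energy is carried away by the emitted photon.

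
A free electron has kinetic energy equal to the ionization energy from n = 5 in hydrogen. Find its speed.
4.3754e+05 m/s (or 0.15% of c)

The binding energy at n = 5 for hydrogen is:
E_5 = -13.6057/5² = -0.54422800 eV
|E_5| = 0.54422800 eV

Convert to Joules:
KE = 0.54422800 eV × (1.602177 × 10⁻¹⁹ J/eV) = 8.719496e-20 J

Using KE = ½mv²:
v = √(2·KE/m_e)
v = √(2 × 8.719496e-20 J / 9.10938 × 10⁻³¹ kg)
v = 4.3754e+05 m/s

This is approximately 0.15% the speed of light.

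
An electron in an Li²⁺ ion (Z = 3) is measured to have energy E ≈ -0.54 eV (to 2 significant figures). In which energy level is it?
n = 15

The exact energy levels follow E_n = -13.6057 Z² / n² eV with Z = 3.

The measured value (-0.54 eV) is reported to only 2 significant figures, so we must test candidate n values and see which one matches to that precision.

Candidate energies:
  n = 13:  E = -13.6057 × 3² / 13² = -0.72456 eV
  n = 14:  E = -13.6057 × 3² / 14² = -0.62475 eV
  n = 15:  E = -13.6057 × 3² / 15² = -0.54423 eV  ← matches
  n = 16:  E = -13.6057 × 3² / 16² = -0.47833 eV
  n = 17:  E = -13.6057 × 3² / 17² = -0.42371 eV

Checking against the measurement of -0.54 eV (2 sig figs), only n = 15 agrees:
E_15 = -0.54423 eV, which rounds to -0.54 eV ✓

Therefore n = 15.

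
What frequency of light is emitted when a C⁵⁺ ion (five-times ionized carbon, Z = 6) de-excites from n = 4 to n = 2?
2.22064e+16 Hz

First, find the transition energy:
E_4 = -13.6057 × 6² / 4² = -30.6128250 eV
E_2 = -13.6057 × 6² / 2² = -122.4513000 eV
|ΔE| = |E_2 - E_4| = 91.8384750 eV

Convert to Joules: E = 91.8384750 eV × (1.602177 × 10⁻¹⁹ J/eV) = 1.4714149e-17 J

Using E = hf:
f = E/h = 1.4714149e-17 J / (6.62607 × 10⁻³⁴ J·s)
f = 2.22064e+16 Hz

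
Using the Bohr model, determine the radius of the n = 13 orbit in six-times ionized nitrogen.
1.2776 nm (or 12.7758 Å)

The Bohr radius formula is:
r_n = n² a₀ / Z

where a₀ = 0.0529177 nm is the Bohr radius.

For N⁶⁺ (Z = 7) at n = 13:
r_13 = 13² × 0.0529177 nm / 7
r_13 = 169 × 0.0529177 nm / 7
r_13 = 8.94309 nm / 7
r_13 = 1.2776 nm

The electron orbits at approximately 1.2776 nm from the nucleus.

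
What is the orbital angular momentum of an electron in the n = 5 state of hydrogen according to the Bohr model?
5.2729e-34 J·s (or 5ℏ)

In the Bohr model, angular momentum is quantized:
L = nℏ

where ℏ = h/(2π) = 1.054572e-34 J·s

For n = 5:
L = 5 × 1.054572e-34 J·s
L = 5.2729e-34 J·s

This can also be written as L = 5ℏ.
The angular momentum is an integer multiple of the reduced Planck constant.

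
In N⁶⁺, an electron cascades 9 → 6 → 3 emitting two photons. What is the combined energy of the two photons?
65.84487 eV

The energy levels of N⁶⁺ are E_n = -13.6057 × 7² / n² eV.

First transition (9 → 6):
ΔE₁ = |E_6 - E_9|
ΔE₁ = |-18.51886944444 - (-8.23060864198)| = 10.28826080 eV

Second transition (6 → 3):
ΔE₂ = |E_3 - E_6|
ΔE₂ = |-74.07547777778 - (-18.51886944444)| = 55.55660833 eV

Total energy released:
E_total = ΔE₁ + ΔE₂ = 10.28826080 + 55.55660833 = 65.84487 eV

Note: This equals the direct transition 9 → 3: 65.84487 eV ✓
Energy is conserved regardless of the path taken.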